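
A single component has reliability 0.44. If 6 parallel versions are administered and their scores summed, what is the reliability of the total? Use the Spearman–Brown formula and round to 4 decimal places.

ρ_k = kρ / (1 + (k−1)ρ) = 6·0.44 / (1 + 5·0.44) = 2.640 / 3.200 = 0.8250.

0.8250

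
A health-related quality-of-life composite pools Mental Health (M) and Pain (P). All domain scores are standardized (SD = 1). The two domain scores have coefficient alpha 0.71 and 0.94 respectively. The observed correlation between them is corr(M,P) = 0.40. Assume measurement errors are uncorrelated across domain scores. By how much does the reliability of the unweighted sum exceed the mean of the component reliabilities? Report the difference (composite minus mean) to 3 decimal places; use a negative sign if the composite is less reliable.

Var(sum) = 2 + 0.8 = 2.8; true-score variance = 1.65 + 0.8 = 2.45; composite reliability = 0.8750.
Mean component reliability = 0.8250.
Difference = 0.8750 − 0.8250 = 0.050.

0.050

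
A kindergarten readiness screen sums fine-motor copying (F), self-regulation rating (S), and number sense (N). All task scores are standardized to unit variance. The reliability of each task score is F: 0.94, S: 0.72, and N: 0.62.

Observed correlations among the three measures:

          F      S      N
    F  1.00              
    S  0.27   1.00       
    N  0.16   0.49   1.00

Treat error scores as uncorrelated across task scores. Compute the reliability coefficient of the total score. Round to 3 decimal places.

Var(F+S+N) = 3 + 2·[0.27 + 0.16 + 0.49] = 3 + 1.84 = 4.84.
Because errors are independent across components, Cov(Tᵢ,Tⱼ) = Cov(Xᵢ,Xⱼ); the off-diagonal part of the true-score variance is the same as above.
True-score variance = [0.94 + 0.72 + 0.62] + 1.84 = 2.28 + 1.84 = 4.12.
Reliability = 4.12 / 4.84 = 0.851.

0.851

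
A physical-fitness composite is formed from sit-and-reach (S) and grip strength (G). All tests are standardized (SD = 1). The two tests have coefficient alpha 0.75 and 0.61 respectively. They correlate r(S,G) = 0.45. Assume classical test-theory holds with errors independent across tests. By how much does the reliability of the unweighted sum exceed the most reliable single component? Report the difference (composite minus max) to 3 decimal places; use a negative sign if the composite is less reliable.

Var(sum) = 2 + 0.9 = 2.9; true-score variance = 1.36 + 0.9 = 2.26; composite reliability = 0.7793.
Max component reliability = 0.7500.
Difference = 0.7793 − 0.7500 = 0.029.

0.029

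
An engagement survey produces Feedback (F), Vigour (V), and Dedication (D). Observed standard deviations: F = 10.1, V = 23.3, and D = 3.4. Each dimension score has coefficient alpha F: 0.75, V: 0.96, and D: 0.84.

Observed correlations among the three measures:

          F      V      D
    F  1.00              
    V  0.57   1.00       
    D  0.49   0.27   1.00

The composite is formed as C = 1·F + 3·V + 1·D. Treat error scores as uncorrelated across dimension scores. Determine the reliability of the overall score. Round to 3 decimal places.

0.963

Var(C) = 10.1² + 3²·23.3² + 3.4² + 2·[3·10.1·23.3·0.57 + 10.1·3.4·0.49 + 3·23.3·3.4·0.27] = 4999.58 + 966.818 = 5966.4.
Under uncorrelated errors the observed covariances equal the true-score covariances, so only the own-variance terms attenuate.
True-score variance = [10.1²·0.75 + 3²·23.3²·0.96 + 3.4²·0.84] + 966.818 = 4776.79 + 966.818 = 5743.61.
Reliability = 5743.61 / 5966.4 = 0.963.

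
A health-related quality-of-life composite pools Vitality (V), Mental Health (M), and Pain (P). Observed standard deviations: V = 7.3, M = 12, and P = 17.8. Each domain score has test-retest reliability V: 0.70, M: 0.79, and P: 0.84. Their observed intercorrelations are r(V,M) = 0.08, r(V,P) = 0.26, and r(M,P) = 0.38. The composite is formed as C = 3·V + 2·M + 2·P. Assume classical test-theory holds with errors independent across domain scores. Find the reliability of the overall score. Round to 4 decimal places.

Var(C) = 3²·7.3² + 2²·12² + 2²·17.8² + 2·[6·7.3·12·0.08 + 6·7.3·17.8·0.26 + 4·12·17.8·0.38] = 2322.97 + 1138.85 = 3461.82.
With uncorrelated errors the cross-covariances are all true-score covariance, so they carry over unchanged; only the diagonal terms shrink to ρᵢσᵢ².
True-score variance = [3²·7.3²·0.70 + 2²·12²·0.79 + 2²·17.8²·0.84] + 1138.85 = 1855.35 + 1138.85 = 2994.2.
Reliability = 2994.2 / 3461.82 = 0.8649.

0.8649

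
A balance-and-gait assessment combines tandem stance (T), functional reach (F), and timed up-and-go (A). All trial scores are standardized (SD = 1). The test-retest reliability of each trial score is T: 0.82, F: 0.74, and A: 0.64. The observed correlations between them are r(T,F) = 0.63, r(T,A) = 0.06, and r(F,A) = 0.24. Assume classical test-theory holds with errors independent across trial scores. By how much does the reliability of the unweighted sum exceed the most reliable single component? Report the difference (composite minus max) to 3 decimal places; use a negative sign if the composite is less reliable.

Var(sum) = 3 + 1.86 = 4.86; true-score variance = 2.2 + 1.86 = 4.06; composite reliability = 0.8354.
Max component reliability = 0.8200.
Difference = 0.8354 − 0.8200 = 0.015.

0.015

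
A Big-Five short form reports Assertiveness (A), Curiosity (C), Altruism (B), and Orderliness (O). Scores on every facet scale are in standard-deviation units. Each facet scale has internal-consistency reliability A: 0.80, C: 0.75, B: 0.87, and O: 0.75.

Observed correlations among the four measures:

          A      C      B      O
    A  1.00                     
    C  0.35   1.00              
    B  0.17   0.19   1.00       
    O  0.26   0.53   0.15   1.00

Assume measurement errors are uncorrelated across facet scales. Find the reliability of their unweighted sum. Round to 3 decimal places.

Var(A+C+B+O) = 4 + 2·[0.35 + 0.17 + 0.26 + 0.19 + 0.53 + 0.15] = 4 + 3.3 = 7.3.
Because errors are independent across components, Cov(Tᵢ,Tⱼ) = Cov(Xᵢ,Xⱼ); the off-diagonal part of the true-score variance is the same as above.
True-score variance = [0.80 + 0.75 + 0.87 + 0.75] + 3.3 = 3.17 + 3.3 = 6.47.
Reliability = 6.47 / 7.3 = 0.886.

0.886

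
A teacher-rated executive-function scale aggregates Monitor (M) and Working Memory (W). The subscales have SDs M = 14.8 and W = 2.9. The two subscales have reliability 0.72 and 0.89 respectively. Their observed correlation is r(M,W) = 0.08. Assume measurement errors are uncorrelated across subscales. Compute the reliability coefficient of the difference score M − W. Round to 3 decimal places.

0.718

Var(M−W) = 14.8² + 2.9² − 2·14.8·2.9·0.08 = 227.45 − 6.8672 = 220.583.
Under uncorrelated errors the observed covariances equal the true-score covariances, so only the own-variance terms attenuate.
True-score variance = [14.8²·0.72 + 2.9²·0.89] − 6.8672 = 165.194 − 6.8672 = 158.327.
Reliability = 158.327 / 220.583 = 0.718.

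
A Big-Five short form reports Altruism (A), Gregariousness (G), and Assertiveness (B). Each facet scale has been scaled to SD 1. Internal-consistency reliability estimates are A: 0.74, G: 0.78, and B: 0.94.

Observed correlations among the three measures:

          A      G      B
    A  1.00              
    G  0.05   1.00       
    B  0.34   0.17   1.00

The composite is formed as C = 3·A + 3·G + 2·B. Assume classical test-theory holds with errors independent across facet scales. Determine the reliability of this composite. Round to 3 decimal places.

0.843

Var(C) = 3² + 3² + 2² + 2·[9·0.05 + 6·0.34 + 6·0.17] = 22 + 7.02 = 29.02.
Because errors are independent across components, Cov(Tᵢ,Tⱼ) = Cov(Xᵢ,Xⱼ); the off-diagonal part of the true-score variance is the same as above.
True-score variance = [3²·0.74 + 3²·0.78 + 2²·0.94] + 7.02 = 17.44 + 7.02 = 24.46.
Reliability = 24.46 / 29.02 = 0.843.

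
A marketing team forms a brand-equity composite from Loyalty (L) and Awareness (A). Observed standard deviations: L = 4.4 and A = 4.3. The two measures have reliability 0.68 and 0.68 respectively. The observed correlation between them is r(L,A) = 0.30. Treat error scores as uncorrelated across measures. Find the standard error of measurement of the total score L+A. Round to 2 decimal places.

Var(total) = 37.85 + 11.352 = 49.202.
True-score variance = 25.738 + 11.352 = 37.09, so reliability = 0.7538.
Error variance = 49.202 − 37.09 = 12.112; SEM = √12.112 = 3.48.

3.48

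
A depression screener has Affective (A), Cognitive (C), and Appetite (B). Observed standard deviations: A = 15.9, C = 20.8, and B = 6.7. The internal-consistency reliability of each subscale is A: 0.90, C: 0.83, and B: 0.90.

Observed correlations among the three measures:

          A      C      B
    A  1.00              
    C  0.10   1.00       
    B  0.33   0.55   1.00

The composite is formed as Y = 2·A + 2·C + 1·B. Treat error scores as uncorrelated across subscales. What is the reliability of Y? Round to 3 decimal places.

0.886

Var(Y) = 2²·15.9² + 2²·20.8² + 6.7² + 2·[4·15.9·20.8·0.10 + 2·15.9·6.7·0.33 + 2·20.8·6.7·0.55] = 2786.69 + 711.788 = 3498.48.
With uncorrelated errors the cross-covariances are all true-score covariance, so they carry over unchanged; only the diagonal terms shrink to ρᵢσᵢ².
True-score variance = [2²·15.9²·0.90 + 2²·20.8²·0.83 + 6.7²·0.90] + 711.788 = 2386.88 + 711.788 = 3098.67.
Reliability = 3098.67 / 3498.48 = 0.886.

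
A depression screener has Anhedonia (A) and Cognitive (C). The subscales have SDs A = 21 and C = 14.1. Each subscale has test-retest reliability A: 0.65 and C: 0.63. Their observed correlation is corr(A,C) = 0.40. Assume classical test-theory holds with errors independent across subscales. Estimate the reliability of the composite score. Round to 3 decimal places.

Var(A+C) = 21² + 14.1² + 2·[21·14.1·0.40] = 639.81 + 236.88 = 876.69.
With uncorrelated errors the cross-covariances are all true-score covariance, so they carry over unchanged; only the diagonal terms shrink to ρᵢσᵢ².
True-score variance = [21²·0.65 + 14.1²·0.63] + 236.88 = 411.9 + 236.88 = 648.78.
Reliability = 648.78 / 876.69 = 0.740.

0.740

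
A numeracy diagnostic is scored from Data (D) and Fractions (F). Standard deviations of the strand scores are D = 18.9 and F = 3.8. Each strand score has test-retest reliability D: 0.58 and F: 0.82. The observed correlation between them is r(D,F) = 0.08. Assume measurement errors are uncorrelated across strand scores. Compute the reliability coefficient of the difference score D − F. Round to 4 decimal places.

0.5762

Var(D−F) = 18.9² + 3.8² − 2·18.9·3.8·0.08 = 371.65 − 11.4912 = 360.159.
With uncorrelated errors the cross-covariances are all true-score covariance, so they carry over unchanged; only the diagonal terms shrink to ρᵢσᵢ².
True-score variance = [18.9²·0.58 + 3.8²·0.82] − 11.4912 = 219.023 − 11.4912 = 207.531.
Reliability = 207.531 / 360.159 = 0.5762.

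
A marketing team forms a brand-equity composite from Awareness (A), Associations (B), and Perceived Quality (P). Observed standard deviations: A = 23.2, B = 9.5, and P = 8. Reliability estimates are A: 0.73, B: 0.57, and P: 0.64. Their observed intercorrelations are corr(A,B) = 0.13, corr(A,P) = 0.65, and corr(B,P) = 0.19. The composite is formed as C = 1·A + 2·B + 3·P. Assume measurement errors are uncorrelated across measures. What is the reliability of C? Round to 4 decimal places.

0.7958

Var(C) = 23.2² + 2²·9.5² + 3²·8² + 2·[2·23.2·9.5·0.13 + 3·23.2·8·0.65 + 6·9.5·8·0.19] = 1475.24 + 1011.73 = 2486.97.
Because errors are independent across components, Cov(Tᵢ,Tⱼ) = Cov(Xᵢ,Xⱼ); the off-diagonal part of the true-score variance is the same as above.
True-score variance = [23.2²·0.73 + 2²·9.5²·0.57 + 3²·8²·0.64] + 1011.73 = 967.325 + 1011.73 = 1979.05.
Reliability = 1979.05 / 2486.97 = 0.7958.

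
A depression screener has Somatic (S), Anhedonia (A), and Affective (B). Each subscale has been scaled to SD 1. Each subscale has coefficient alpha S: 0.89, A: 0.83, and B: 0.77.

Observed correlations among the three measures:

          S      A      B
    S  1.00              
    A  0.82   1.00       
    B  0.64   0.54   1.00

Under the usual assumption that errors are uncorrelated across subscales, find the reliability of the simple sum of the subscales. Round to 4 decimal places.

0.9271

Var(S+A+B) = 3 + 2·[0.82 + 0.64 + 0.54] = 3 + 4 = 7.
Because errors are independent across components, Cov(Tᵢ,Tⱼ) = Cov(Xᵢ,Xⱼ); the off-diagonal part of the true-score variance is the same as above.
True-score variance = [0.89 + 0.83 + 0.77] + 4 = 2.49 + 4 = 6.49.
Reliability = 6.49 / 7 = 0.9271.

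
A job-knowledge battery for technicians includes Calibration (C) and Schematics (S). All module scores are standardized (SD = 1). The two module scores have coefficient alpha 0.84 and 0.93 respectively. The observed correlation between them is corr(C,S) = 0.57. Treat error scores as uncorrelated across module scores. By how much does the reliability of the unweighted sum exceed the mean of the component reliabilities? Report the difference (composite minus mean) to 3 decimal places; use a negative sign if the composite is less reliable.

Var(sum) = 2 + 1.14 = 3.14; true-score variance = 1.77 + 1.14 = 2.91; composite reliability = 0.9268.
Mean component reliability = 0.8850.
Difference = 0.9268 − 0.8850 = 0.042.

0.042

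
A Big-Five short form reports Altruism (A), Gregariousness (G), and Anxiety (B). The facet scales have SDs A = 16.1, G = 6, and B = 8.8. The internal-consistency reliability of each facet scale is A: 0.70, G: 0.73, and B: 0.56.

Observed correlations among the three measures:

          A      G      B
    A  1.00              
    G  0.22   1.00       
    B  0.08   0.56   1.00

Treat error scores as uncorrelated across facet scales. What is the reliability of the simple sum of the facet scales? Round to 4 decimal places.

Var(A+G+B) = 16.1² + 6² + 8.8² + 2·[16.1·6·0.22 + 16.1·8.8·0.08 + 6·8.8·0.56] = 372.65 + 124.309 = 496.959.
Because errors are independent across components, Cov(Tᵢ,Tⱼ) = Cov(Xᵢ,Xⱼ); the off-diagonal part of the true-score variance is the same as above.
True-score variance = [16.1²·0.70 + 6²·0.73 + 8.8²·0.56] + 124.309 = 251.093 + 124.309 = 375.402.
Reliability = 375.402 / 496.959 = 0.7554.

0.7554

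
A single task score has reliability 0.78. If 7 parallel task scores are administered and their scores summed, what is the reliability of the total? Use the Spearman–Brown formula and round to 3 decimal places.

0.961

ρ_k = kρ / (1 + (k−1)ρ) = 7·0.78 / (1 + 6·0.78) = 5.460 / 5.680 = 0.961.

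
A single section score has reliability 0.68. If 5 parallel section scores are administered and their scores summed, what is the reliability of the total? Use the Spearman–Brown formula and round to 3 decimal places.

ρ_k = kρ / (1 + (k−1)ρ) = 5·0.68 / (1 + 4·0.68) = 3.400 / 3.720 = 0.914.

0.914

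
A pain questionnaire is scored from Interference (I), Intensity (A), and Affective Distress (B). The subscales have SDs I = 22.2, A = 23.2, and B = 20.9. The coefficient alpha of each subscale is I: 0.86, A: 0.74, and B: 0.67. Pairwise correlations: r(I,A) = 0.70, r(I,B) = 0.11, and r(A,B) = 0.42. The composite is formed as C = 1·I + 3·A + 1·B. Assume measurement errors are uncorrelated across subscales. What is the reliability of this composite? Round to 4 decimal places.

Var(C) = 22.2² + 3²·23.2² + 20.9² + 2·[3·22.2·23.2·0.70 + 22.2·20.9·0.11 + 3·23.2·20.9·0.42] = 5773.81 + 3487.14 = 9260.95.
Because errors are independent across components, Cov(Tᵢ,Tⱼ) = Cov(Xᵢ,Xⱼ); the off-diagonal part of the true-score variance is the same as above.
True-score variance = [22.2²·0.86 + 3²·23.2²·0.74 + 20.9²·0.67] + 3487.14 = 4301.18 + 3487.14 = 7788.32.
Reliability = 7788.32 / 9260.95 = 0.8410.

0.8410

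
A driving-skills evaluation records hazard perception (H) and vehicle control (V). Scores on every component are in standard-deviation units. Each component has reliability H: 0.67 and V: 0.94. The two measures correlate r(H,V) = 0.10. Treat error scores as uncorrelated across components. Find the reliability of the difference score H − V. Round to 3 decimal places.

0.783

Var(H−V) = 1 + 1 − 2·0.10 = 2 − 0.2 = 1.8.
With uncorrelated errors the cross-covariances are all true-score covariance, so they carry over unchanged; only the diagonal terms shrink to ρᵢσᵢ².
True-score variance = [0.67 + 0.94] − 0.2 = 1.61 − 0.2 = 1.41.
Reliability = 1.41 / 1.8 = 0.783.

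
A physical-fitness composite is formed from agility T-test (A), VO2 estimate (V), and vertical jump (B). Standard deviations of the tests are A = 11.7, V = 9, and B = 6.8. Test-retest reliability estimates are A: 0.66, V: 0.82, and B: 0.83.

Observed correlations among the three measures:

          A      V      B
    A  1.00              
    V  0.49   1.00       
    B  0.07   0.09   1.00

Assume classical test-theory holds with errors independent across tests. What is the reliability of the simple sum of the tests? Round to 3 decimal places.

Var(A+V+B) = 11.7² + 9² + 6.8² + 2·[11.7·9·0.49 + 11.7·6.8·0.07 + 9·6.8·0.09] = 264.13 + 125.348 = 389.478.
With uncorrelated errors the cross-covariances are all true-score covariance, so they carry over unchanged; only the diagonal terms shrink to ρᵢσᵢ².
True-score variance = [11.7²·0.66 + 9²·0.82 + 6.8²·0.83] + 125.348 = 195.147 + 125.348 = 320.495.
Reliability = 320.495 / 389.478 = 0.823.

0.823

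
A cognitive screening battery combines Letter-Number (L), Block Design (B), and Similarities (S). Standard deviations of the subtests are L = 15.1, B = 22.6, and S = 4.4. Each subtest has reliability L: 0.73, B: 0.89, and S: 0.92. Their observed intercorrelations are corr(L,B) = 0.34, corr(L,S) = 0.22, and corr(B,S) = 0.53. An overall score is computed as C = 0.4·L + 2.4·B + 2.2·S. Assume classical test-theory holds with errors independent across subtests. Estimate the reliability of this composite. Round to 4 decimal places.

Var(C) = 0.4²·15.1² + 2.4²·22.6² + 2.2²·4.4² + 2·[0.96·15.1·22.6·0.34 + 0.88·15.1·4.4·0.22 + 5.28·22.6·4.4·0.53] = 3072.16 + 805.046 = 3877.21.
Because errors are independent across components, Cov(Tᵢ,Tⱼ) = Cov(Xᵢ,Xⱼ); the off-diagonal part of the true-score variance is the same as above.
True-score variance = [0.4²·15.1²·0.73 + 2.4²·22.6²·0.89 + 2.2²·4.4²·0.92] + 805.046 = 2731.2 + 805.046 = 3536.24.
Reliability = 3536.24 / 3877.21 = 0.9121.

0.9121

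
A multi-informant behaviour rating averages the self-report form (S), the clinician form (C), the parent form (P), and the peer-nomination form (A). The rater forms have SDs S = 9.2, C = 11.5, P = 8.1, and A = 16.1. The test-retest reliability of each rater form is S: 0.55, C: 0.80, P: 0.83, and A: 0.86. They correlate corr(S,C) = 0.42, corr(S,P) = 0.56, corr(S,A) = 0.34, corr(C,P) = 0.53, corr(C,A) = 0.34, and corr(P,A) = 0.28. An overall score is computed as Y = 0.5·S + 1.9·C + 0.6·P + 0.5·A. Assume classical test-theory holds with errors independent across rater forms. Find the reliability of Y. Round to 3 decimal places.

Var(Y) = 0.5²·9.2² + 1.9²·11.5² + 0.6²·8.1² + 0.5²·16.1² + 2·[0.95·9.2·11.5·0.42 + 0.3·9.2·8.1·0.56 + 0.25·9.2·16.1·0.34 + 1.14·11.5·8.1·0.53 + 0.95·11.5·16.1·0.34 + 0.3·8.1·16.1·0.28] = 587.005 + 388.726 = 975.73.
With uncorrelated errors the cross-covariances are all true-score covariance, so they carry over unchanged; only the diagonal terms shrink to ρᵢσᵢ².
True-score variance = [0.5²·9.2²·0.55 + 1.9²·11.5²·0.80 + 0.6²·8.1²·0.83 + 0.5²·16.1²·0.86] + 388.726 = 468.91 + 388.726 = 857.636.
Reliability = 857.636 / 975.73 = 0.879.

0.879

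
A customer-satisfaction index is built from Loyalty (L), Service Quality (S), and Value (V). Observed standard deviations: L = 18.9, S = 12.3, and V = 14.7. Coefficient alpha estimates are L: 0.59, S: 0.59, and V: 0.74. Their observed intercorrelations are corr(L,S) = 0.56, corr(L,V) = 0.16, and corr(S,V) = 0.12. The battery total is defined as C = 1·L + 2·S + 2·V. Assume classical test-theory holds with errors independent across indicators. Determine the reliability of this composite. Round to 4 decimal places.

0.7705

Var(C) = 18.9² + 2²·12.3² + 2²·14.7² + 2·[2·18.9·12.3·0.56 + 2·18.9·14.7·0.16 + 4·12.3·14.7·0.12] = 1826.73 + 872.122 = 2698.85.
Because errors are independent across components, Cov(Tᵢ,Tⱼ) = Cov(Xᵢ,Xⱼ); the off-diagonal part of the true-score variance is the same as above.
True-score variance = [18.9²·0.59 + 2²·12.3²·0.59 + 2²·14.7²·0.74] + 872.122 = 1207.42 + 872.122 = 2079.55.
Reliability = 2079.55 / 2698.85 = 0.7705.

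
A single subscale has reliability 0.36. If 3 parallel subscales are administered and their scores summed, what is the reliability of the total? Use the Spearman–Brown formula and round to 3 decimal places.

ρ_k = kρ / (1 + (k−1)ρ) = 3·0.36 / (1 + 2·0.36) = 1.080 / 1.720 = 0.628.

0.628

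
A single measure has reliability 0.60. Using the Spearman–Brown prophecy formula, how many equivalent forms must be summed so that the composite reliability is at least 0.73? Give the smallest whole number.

2

k ≥ ρ*(1−ρ₁)/(ρ₁(1−ρ*)) = 0.73·0.40 / (0.60·0.27) = 1.802.
Smallest integer k = 2.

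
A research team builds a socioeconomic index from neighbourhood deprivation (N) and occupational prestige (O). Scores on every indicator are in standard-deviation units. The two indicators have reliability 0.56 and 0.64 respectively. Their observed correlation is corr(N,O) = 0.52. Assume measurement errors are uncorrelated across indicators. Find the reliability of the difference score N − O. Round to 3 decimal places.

0.167

Var(N−O) = 1 + 1 − 2·0.52 = 2 − 1.04 = 0.96.
Under uncorrelated errors the observed covariances equal the true-score covariances, so only the own-variance terms attenuate.
True-score variance = [0.56 + 0.64] − 1.04 = 1.2 − 1.04 = 0.16.
Reliability = 0.16 / 0.96 = 0.167.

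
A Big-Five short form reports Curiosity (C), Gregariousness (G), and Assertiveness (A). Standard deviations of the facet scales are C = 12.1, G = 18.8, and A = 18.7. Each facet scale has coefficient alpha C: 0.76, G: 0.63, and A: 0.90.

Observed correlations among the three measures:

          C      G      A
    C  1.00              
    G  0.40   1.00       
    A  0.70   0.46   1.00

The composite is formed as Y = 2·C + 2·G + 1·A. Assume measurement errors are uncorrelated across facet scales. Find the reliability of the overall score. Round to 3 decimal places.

0.840

Var(Y) = 2²·12.1² + 2²·18.8² + 18.7² + 2·[4·12.1·18.8·0.40 + 2·12.1·18.7·0.70 + 2·18.8·18.7·0.46] = 2349.09 + 2008.36 = 4357.45.
Because errors are independent across components, Cov(Tᵢ,Tⱼ) = Cov(Xᵢ,Xⱼ); the off-diagonal part of the true-score variance is the same as above.
True-score variance = [2²·12.1²·0.76 + 2²·18.8²·0.63 + 18.7²·0.90] + 2008.36 = 1650.48 + 2008.36 = 3658.84.
Reliability = 3658.84 / 4357.45 = 0.840.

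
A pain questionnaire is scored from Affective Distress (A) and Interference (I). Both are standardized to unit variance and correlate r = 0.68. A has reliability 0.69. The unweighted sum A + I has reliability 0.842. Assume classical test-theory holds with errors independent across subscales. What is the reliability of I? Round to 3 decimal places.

Var(A+I) = 2 + 2·0.68 = 3.360.
True-score variance = ρ_A + ρ_I + 2·0.68, so 0.842 = (0.69 + ρ_I + 1.36) / 3.360.
ρ_I = 0.842·3.360 − 0.69 − 1.36 = 0.779.

0.779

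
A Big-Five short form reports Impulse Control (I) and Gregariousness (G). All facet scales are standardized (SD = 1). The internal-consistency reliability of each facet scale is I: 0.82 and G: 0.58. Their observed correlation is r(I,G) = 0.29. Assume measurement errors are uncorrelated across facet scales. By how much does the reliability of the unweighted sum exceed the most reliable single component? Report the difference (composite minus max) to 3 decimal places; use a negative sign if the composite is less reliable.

Var(sum) = 2 + 0.58 = 2.58; true-score variance = 1.4 + 0.58 = 1.98; composite reliability = 0.7674.
Max component reliability = 0.8200.
Difference = 0.7674 − 0.8200 = -0.053.

-0.053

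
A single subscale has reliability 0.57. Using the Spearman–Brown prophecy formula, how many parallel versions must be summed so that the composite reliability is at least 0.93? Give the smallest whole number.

k ≥ ρ*(1−ρ₁)/(ρ₁(1−ρ*)) = 0.93·0.43 / (0.57·0.07) = 10.023.
Smallest integer k = 11.

11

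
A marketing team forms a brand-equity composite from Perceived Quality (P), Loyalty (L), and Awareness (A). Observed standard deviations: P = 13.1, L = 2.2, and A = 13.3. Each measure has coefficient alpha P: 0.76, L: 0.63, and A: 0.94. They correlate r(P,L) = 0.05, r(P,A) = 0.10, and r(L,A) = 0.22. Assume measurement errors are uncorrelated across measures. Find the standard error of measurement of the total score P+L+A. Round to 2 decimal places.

7.32

Var(total) = 353.34 + 50.6024 = 403.942.
True-score variance = 299.749 + 50.6024 = 350.352, so reliability = 0.8673.
Error variance = 403.942 − 350.352 = 53.5906; SEM = √53.5906 = 7.32.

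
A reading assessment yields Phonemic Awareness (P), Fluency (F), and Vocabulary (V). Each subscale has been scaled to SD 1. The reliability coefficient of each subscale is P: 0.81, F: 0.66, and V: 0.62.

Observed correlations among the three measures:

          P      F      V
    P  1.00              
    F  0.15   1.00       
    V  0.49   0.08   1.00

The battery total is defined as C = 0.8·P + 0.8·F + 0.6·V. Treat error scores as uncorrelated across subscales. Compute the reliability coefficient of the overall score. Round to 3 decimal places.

0.800

Var(C) = 0.8² + 0.8² + 0.6² + 2·[0.64·0.15 + 0.48·0.49 + 0.48·0.08] = 1.64 + 0.7392 = 2.3792.
Because errors are independent across components, Cov(Tᵢ,Tⱼ) = Cov(Xᵢ,Xⱼ); the off-diagonal part of the true-score variance is the same as above.
True-score variance = [0.8²·0.81 + 0.8²·0.66 + 0.6²·0.62] + 0.7392 = 1.164 + 0.7392 = 1.9032.
Reliability = 1.9032 / 2.3792 = 0.800.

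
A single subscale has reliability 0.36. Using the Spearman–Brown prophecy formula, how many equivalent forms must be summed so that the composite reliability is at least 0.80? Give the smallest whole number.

8

k ≥ ρ*(1−ρ₁)/(ρ₁(1−ρ*)) = 0.80·0.64 / (0.36·0.20) = 7.111.
Smallest integer k = 8.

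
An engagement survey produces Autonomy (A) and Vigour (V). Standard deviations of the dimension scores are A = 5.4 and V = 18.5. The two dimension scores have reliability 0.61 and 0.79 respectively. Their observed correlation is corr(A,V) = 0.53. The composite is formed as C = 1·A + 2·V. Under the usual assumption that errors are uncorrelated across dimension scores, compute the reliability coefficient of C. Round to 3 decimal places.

Var(C) = 5.4² + 2²·18.5² + 2·[2·5.4·18.5·0.53] = 1398.16 + 211.788 = 1609.95.
Under uncorrelated errors the observed covariances equal the true-score covariances, so only the own-variance terms attenuate.
True-score variance = [5.4²·0.61 + 2²·18.5²·0.79] + 211.788 = 1099.3 + 211.788 = 1311.09.
Reliability = 1311.09 / 1609.95 = 0.814.

0.814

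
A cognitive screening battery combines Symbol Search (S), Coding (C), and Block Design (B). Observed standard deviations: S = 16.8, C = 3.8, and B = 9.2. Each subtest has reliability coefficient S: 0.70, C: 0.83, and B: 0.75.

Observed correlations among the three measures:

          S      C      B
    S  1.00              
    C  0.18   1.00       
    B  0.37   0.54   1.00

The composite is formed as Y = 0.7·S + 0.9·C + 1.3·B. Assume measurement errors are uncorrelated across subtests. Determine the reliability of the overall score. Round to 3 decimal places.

0.826

Var(Y) = 0.7²·16.8² + 0.9²·3.8² + 1.3²·9.2² + 2·[0.63·16.8·3.8·0.18 + 0.91·16.8·9.2·0.37 + 1.17·3.8·9.2·0.54] = 293.036 + 162.735 = 455.771.
Because errors are independent across components, Cov(Tᵢ,Tⱼ) = Cov(Xᵢ,Xⱼ); the off-diagonal part of the true-score variance is the same as above.
True-score variance = [0.7²·16.8²·0.70 + 0.9²·3.8²·0.83 + 1.3²·9.2²·0.75] + 162.735 = 213.798 + 162.735 = 376.533.
Reliability = 376.533 / 455.771 = 0.826.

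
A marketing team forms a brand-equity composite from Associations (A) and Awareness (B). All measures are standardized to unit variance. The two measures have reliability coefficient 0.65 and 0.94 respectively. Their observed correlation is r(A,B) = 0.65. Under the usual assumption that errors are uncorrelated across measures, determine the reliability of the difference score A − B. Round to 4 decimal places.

0.4143

Var(A−B) = 1 + 1 − 2·0.65 = 2 − 1.3 = 0.7.
Because errors are independent across components, Cov(Tᵢ,Tⱼ) = Cov(Xᵢ,Xⱼ); the off-diagonal part of the true-score variance is the same as above.
True-score variance = [0.65 + 0.94] − 1.3 = 1.59 − 1.3 = 0.29.
Reliability = 0.29 / 0.7 = 0.4143.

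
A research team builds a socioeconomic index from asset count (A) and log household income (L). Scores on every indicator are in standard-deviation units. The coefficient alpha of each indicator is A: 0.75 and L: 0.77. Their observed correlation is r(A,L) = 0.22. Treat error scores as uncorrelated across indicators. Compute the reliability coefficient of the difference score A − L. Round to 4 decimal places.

0.6923

Var(A−L) = 1 + 1 − 2·0.22 = 2 − 0.44 = 1.56.
Because errors are independent across components, Cov(Tᵢ,Tⱼ) = Cov(Xᵢ,Xⱼ); the off-diagonal part of the true-score variance is the same as above.
True-score variance = [0.75 + 0.77] − 0.44 = 1.52 − 0.44 = 1.08.
Reliability = 1.08 / 1.56 = 0.6923.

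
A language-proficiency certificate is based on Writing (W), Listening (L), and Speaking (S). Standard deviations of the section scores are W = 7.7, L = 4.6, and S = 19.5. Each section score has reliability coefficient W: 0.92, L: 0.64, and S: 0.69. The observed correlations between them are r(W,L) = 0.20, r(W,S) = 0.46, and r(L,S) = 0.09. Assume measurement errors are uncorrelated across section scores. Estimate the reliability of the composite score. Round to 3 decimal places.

Var(W+L+S) = 7.7² + 4.6² + 19.5² + 2·[7.7·4.6·0.20 + 7.7·19.5·0.46 + 4.6·19.5·0.09] = 460.7 + 168.452 = 629.152.
Because errors are independent across components, Cov(Tᵢ,Tⱼ) = Cov(Xᵢ,Xⱼ); the off-diagonal part of the true-score variance is the same as above.
True-score variance = [7.7²·0.92 + 4.6²·0.64 + 19.5²·0.69] + 168.452 = 330.462 + 168.452 = 498.914.
Reliability = 498.914 / 629.152 = 0.793.

0.793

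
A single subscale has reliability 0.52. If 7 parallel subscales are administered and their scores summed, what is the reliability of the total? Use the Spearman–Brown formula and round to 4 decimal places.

ρ_k = kρ / (1 + (k−1)ρ) = 7·0.52 / (1 + 6·0.52) = 3.640 / 4.120 = 0.8835.

0.8835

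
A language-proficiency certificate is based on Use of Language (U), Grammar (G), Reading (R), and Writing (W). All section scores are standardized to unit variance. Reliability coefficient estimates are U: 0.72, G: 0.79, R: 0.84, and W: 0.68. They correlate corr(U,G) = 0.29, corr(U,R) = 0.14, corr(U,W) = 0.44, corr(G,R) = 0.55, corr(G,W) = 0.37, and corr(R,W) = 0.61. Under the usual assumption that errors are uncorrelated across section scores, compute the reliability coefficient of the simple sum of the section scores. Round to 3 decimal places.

0.890

Var(U+G+R+W) = 4 + 2·[0.29 + 0.14 + 0.44 + 0.55 + 0.37 + 0.61] = 4 + 4.8 = 8.8.
Under uncorrelated errors the observed covariances equal the true-score covariances, so only the own-variance terms attenuate.
True-score variance = [0.72 + 0.79 + 0.84 + 0.68] + 4.8 = 3.03 + 4.8 = 7.83.
Reliability = 7.83 / 8.8 = 0.890.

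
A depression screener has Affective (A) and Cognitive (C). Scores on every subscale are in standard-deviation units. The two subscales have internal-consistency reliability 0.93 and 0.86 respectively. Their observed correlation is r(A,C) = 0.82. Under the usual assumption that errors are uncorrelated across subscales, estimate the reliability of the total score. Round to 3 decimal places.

Var(A+C) = 2 + 2·[0.82] = 2 + 1.64 = 3.64.
With uncorrelated errors the cross-covariances are all true-score covariance, so they carry over unchanged; only the diagonal terms shrink to ρᵢσᵢ².
True-score variance = [0.93 + 0.86] + 1.64 = 1.79 + 1.64 = 3.43.
Reliability = 3.43 / 3.64 = 0.942.

0.942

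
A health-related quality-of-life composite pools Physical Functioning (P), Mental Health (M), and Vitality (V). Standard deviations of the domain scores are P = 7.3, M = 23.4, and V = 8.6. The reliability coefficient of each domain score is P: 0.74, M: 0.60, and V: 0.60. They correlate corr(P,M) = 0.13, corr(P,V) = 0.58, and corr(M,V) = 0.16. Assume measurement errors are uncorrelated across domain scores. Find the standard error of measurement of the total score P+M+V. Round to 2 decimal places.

Var(total) = 674.81 + 181.635 = 856.445.
True-score variance = 412.347 + 181.635 = 593.981, so reliability = 0.6935.
Error variance = 856.445 − 593.981 = 262.463; SEM = √262.463 = 16.20.

16.20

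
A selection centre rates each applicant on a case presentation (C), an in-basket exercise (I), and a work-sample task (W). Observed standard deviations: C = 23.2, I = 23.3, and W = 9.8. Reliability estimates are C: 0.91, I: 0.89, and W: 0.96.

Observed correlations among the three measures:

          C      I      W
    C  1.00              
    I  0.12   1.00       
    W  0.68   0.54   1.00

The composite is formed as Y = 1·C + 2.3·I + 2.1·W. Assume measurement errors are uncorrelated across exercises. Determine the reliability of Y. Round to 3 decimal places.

0.936

Var(Y) = 23.2² + 2.3²·23.3² + 2.1²·9.8² + 2·[2.3·23.2·23.3·0.12 + 2.1·23.2·9.8·0.68 + 4.83·23.3·9.8·0.54] = 3833.66 + 2138.84 = 5972.51.
Under uncorrelated errors the observed covariances equal the true-score covariances, so only the own-variance terms attenuate.
True-score variance = [23.2²·0.91 + 2.3²·23.3²·0.89 + 2.1²·9.8²·0.96] + 2138.84 = 3452.37 + 2138.84 = 5591.22.
Reliability = 5591.22 / 5972.51 = 0.936.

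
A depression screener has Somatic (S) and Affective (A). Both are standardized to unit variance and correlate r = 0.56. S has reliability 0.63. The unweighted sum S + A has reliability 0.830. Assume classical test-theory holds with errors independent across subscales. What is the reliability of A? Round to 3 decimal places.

0.840

Var(S+A) = 2 + 2·0.56 = 3.120.
True-score variance = ρ_S + ρ_A + 2·0.56, so 0.830 = (0.63 + ρ_A + 1.12) / 3.120.
ρ_A = 0.830·3.120 − 0.63 − 1.12 = 0.840.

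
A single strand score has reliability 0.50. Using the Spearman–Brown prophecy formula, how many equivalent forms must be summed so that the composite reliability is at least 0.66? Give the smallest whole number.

k ≥ ρ*(1−ρ₁)/(ρ₁(1−ρ*)) = 0.66·0.50 / (0.50·0.34) = 1.941.
Smallest integer k = 2.

2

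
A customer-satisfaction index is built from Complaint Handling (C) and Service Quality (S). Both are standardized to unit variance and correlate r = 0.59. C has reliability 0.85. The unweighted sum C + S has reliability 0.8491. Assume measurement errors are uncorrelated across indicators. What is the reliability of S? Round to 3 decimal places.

Var(C+S) = 2 + 2·0.59 = 3.180.
True-score variance = ρ_C + ρ_S + 2·0.59, so 0.8491 = (0.85 + ρ_S + 1.18) / 3.180.
ρ_S = 0.8491·3.180 − 0.85 − 1.18 = 0.670.

0.670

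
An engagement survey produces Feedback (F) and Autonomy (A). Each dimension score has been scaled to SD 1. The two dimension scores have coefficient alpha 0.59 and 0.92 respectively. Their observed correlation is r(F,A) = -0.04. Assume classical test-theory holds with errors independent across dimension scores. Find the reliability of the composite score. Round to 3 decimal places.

Var(F+A) = 2 + 2·[(-0.04)] = 2 − 0.08 = 1.92.
With uncorrelated errors the cross-covariances are all true-score covariance, so they carry over unchanged; only the diagonal terms shrink to ρᵢσᵢ².
True-score variance = [0.59 + 0.92] − 0.08 = 1.51 − 0.08 = 1.43.
Reliability = 1.43 / 1.92 = 0.745.

0.745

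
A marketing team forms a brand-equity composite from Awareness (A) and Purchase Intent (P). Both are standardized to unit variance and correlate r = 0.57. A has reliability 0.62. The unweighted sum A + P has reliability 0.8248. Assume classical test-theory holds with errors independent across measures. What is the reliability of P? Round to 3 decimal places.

Var(A+P) = 2 + 2·0.57 = 3.140.
True-score variance = ρ_A + ρ_P + 2·0.57, so 0.8248 = (0.62 + ρ_P + 1.14) / 3.140.
ρ_P = 0.8248·3.140 − 0.62 − 1.14 = 0.830.

0.830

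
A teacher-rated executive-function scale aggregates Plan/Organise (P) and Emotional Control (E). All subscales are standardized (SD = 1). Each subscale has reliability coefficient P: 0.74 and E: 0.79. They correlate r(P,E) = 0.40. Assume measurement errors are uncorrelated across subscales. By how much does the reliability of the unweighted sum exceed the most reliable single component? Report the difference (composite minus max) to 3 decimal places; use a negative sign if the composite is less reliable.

0.042

Var(sum) = 2 + 0.8 = 2.8; true-score variance = 1.53 + 0.8 = 2.33; composite reliability = 0.8321.
Max component reliability = 0.7900.
Difference = 0.8321 − 0.7900 = 0.042.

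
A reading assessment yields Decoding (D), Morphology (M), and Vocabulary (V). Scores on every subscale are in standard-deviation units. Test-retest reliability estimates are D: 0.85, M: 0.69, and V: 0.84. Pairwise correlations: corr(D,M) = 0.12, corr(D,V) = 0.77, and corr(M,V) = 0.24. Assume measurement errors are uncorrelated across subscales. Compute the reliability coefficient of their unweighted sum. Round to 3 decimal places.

0.882

Var(D+M+V) = 3 + 2·[0.12 + 0.77 + 0.24] = 3 + 2.26 = 5.26.
Under uncorrelated errors the observed covariances equal the true-score covariances, so only the own-variance terms attenuate.
True-score variance = [0.85 + 0.69 + 0.84] + 2.26 = 2.38 + 2.26 = 4.64.
Reliability = 4.64 / 5.26 = 0.882.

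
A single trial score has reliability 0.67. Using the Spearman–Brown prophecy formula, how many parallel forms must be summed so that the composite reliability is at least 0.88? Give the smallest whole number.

k ≥ ρ*(1−ρ₁)/(ρ₁(1−ρ*)) = 0.88·0.33 / (0.67·0.12) = 3.612.
Smallest integer k = 4.

4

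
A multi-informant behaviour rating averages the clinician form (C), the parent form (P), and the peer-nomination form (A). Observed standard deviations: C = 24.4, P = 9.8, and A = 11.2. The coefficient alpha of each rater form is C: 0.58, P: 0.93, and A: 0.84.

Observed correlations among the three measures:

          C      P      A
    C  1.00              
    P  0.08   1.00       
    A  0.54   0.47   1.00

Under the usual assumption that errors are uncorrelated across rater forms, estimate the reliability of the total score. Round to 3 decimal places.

Var(C+P+A) = 24.4² + 9.8² + 11.2² + 2·[24.4·9.8·0.08 + 24.4·11.2·0.54 + 9.8·11.2·0.47] = 816.84 + 436.576 = 1253.42.
Because errors are independent across components, Cov(Tᵢ,Tⱼ) = Cov(Xᵢ,Xⱼ); the off-diagonal part of the true-score variance is the same as above.
True-score variance = [24.4²·0.58 + 9.8²·0.93 + 11.2²·0.84] + 436.576 = 539.996 + 436.576 = 976.572.
Reliability = 976.572 / 1253.42 = 0.779.

0.779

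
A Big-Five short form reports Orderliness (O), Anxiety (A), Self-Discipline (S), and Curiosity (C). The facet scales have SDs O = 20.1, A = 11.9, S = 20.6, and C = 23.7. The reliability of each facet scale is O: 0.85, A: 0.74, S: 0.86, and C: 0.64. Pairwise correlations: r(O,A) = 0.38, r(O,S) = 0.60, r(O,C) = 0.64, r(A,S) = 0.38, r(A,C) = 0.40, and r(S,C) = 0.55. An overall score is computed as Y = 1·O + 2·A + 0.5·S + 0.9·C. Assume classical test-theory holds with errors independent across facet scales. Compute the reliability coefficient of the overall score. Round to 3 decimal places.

0.890

Var(Y) = 20.1² + 2²·11.9² + 0.5²·20.6² + 0.9²·23.7² + 2·[2·20.1·11.9·0.38 + 0.5·20.1·20.6·0.60 + 0.9·20.1·23.7·0.64 + 11.9·20.6·0.38 + 1.8·11.9·23.7·0.40 + 0.45·20.6·23.7·0.55] = 1531.51 + 1994.88 = 3526.39.
Under uncorrelated errors the observed covariances equal the true-score covariances, so only the own-variance terms attenuate.
True-score variance = [20.1²·0.85 + 2²·11.9²·0.74 + 0.5²·20.6²·0.86 + 0.9²·23.7²·0.64] + 1994.88 = 1144.99 + 1994.88 = 3139.87.
Reliability = 3139.87 / 3526.39 = 0.890.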